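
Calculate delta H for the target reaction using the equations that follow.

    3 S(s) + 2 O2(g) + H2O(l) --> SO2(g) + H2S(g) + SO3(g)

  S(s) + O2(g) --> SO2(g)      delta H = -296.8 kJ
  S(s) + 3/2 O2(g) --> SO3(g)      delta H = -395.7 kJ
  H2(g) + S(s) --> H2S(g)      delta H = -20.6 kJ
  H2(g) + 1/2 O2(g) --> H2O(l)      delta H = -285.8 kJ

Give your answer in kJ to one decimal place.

delta H = -427.3 kJ

equation 1 as written (SO2(g) already on the product side): -296.8 kJ
equation 2 as written (SO3(g) already on the product side): -395.7 kJ
equation 3 as written (H2S(g) already on the product side): -20.6 kJ
equation 4 reversed (H2O(l) must end up as a reactant): +285.8 kJ
By Hess's law, delta H = (-296.8) + (-395.7) + (-20.6) + (+285.8) = -427.3 kJ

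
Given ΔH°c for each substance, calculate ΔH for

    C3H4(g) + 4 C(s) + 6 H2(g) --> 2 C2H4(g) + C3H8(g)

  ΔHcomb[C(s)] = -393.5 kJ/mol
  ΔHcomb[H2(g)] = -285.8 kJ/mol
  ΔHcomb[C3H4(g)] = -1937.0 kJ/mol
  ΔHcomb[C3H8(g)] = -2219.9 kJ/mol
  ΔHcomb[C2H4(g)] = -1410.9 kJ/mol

Using ΔH = Σ nΔHc°(reactants) − Σ nΔHc°(products):
= [1·(-1937.0) + 4·(-393.5) + 6·(-285.8)] − [2·(-1410.9) + 1·(-2219.9)]
= -184.1 kJ/mol

ΔH = -184.1 kJ/mol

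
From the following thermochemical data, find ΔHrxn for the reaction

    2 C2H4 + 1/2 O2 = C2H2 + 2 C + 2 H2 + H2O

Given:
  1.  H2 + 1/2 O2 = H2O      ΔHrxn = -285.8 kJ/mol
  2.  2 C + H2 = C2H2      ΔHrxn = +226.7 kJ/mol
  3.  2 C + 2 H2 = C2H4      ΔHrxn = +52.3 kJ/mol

eq. 1 as written: -285.8 kJ/mol
eq. 2 as written: +226.7 kJ/mol
eq. 3 reversed and × 2: (-2)·(+52.3) = -104.6 kJ/mol
Combining the equations, ΔHrxn = (1)·(-285.8) + (1)·(+226.7) + (-2)·(+52.3) = -163.7 kJ/mol

ΔHrxn = -163.7 kJ/mol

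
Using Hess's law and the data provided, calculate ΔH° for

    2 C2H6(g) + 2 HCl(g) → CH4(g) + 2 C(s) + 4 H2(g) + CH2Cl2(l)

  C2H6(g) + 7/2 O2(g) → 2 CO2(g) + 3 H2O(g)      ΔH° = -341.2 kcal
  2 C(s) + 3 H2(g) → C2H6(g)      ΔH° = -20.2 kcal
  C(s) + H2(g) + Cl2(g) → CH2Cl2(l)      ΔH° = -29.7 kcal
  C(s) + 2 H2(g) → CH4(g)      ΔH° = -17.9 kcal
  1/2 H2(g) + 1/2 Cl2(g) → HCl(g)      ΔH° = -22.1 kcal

equation 1: not needed (O2(g) appears nowhere else).
equation 2 reversed and × 2: (-2)·(-20.2) = +40.4 kcal
equation 3 as written (CH2Cl2(l) already on the product side): -29.7 kcal
equation 4 as written (CH4(g) already on the product side): -17.9 kcal
equation 5 reversed and × 2 (HCl(g) must end up as a reactant; scale by 2 for the 2 HCl(g)): (-2)·(-22.1) = +44.2 kcal
ΔH° = (+40.4) + (-29.7) + (-17.9) + (+44.2) = 37.0 kcal

ΔH° = 37.0 kcal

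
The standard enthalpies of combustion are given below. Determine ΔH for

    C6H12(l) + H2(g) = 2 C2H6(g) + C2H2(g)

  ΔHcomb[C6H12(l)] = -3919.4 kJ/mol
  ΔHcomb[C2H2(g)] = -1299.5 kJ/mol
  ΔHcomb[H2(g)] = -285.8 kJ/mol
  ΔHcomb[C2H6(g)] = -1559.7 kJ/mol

Using ΔH = Σ nΔHc°(reactants) − Σ nΔHc°(products):
= [1·(-3919.4) + 1·(-285.8)] − [2·(-1559.7) + 1·(-1299.5)]
= 213.7 kJ/mol

ΔH = 213.7 kJ/mol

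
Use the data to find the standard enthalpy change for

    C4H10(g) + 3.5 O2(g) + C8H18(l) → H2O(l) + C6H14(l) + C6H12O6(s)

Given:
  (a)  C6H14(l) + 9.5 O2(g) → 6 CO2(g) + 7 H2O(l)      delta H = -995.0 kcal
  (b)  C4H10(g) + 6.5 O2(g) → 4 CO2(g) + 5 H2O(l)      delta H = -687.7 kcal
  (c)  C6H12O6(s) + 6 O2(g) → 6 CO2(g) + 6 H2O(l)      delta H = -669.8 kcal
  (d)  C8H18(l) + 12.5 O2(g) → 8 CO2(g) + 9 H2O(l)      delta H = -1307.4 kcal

(a) reversed: +995.0 kcal
(b) as written: -687.7 kcal
(c) reversed: +669.8 kcal
(d) as written: -1307.4 kcal
delta H = (-1)·(-995.0) + (1)·(-687.7) + (-1)·(-669.8) + (1)·(-1307.4) = -330.3 kcal

delta H = -330.3 kcal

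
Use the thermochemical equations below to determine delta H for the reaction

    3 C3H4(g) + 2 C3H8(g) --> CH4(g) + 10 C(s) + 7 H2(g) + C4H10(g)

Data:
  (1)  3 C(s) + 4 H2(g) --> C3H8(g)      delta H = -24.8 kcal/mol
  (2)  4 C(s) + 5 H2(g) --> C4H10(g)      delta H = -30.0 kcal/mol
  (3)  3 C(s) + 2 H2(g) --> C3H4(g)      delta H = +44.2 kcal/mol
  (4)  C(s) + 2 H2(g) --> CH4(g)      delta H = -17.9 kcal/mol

delta H = -130.9 kcal/mol

(1) reversed and × 2 (C3H8(g) must end up as a reactant; scale by 2 for the 2 C3H8(g)): (-2)·(-24.8) = +49.6 kcal/mol
(2) as written (C4H10(g) already on the product side): -30.0 kcal/mol
(3) reversed and × 3 (reverse to put C3H4(g) on the reactant side; ×3 to match 3 C3H4(g) in the target): (-3)·(+44.2) = -132.6 kcal/mol
(4) as written (CH4(g) already on the product side): -17.9 kcal/mol
Combining the equations, delta H = (+49.6) + (-30.0) + (-132.6) + (-17.9) = -130.9 kcal/mol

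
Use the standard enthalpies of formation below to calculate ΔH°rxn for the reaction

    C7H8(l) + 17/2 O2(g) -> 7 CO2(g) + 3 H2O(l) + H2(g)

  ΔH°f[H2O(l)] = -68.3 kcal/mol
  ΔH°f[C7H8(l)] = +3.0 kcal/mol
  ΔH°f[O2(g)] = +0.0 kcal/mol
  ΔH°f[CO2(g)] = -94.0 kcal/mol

Products: 7·(-94.0) + 3·(-68.3) + 1·(+0.0) = -862.9
Reactants: 1·(+3.0) + 17/2·(+0.0) = +3.0
ΔH°rxn = (-862.9) − (+3.0) = -865.9 kcal/mol

ΔH°rxn = -865.9 kcal/mol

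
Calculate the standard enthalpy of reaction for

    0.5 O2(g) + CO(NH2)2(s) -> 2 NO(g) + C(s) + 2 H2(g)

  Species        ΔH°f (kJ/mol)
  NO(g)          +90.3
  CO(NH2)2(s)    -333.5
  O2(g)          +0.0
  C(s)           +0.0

ΔH°rxn = 514.1 kJ/mol

Products: 2·(+90.3) + 1·(+0.0) + 2·(+0.0) = +180.6
Reactants: 1/2·(+0.0) + 1·(-333.5) = -333.5
ΔH°rxn = (+180.6) − (-333.5) = 514.1 kJ/mol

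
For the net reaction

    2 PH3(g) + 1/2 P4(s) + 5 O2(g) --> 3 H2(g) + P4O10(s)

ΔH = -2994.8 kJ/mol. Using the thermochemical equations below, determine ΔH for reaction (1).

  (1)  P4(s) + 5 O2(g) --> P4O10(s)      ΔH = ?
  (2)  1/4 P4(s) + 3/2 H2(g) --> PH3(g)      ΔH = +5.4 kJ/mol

(1) as written (P4O10(s) already on the product side): contributes x
(2) reversed and × 2 (PH3(g) must end up as a reactant; scale by 2 for the 2 PH3(g)): (-2)·(+5.4) = -10.8 kJ/mol
-2994.8 = (-10.8) + x
x = (-2994.8 − (-10.8)) / (1) = -2984.0 kJ/mol

ΔH = -2984.0 kJ/mol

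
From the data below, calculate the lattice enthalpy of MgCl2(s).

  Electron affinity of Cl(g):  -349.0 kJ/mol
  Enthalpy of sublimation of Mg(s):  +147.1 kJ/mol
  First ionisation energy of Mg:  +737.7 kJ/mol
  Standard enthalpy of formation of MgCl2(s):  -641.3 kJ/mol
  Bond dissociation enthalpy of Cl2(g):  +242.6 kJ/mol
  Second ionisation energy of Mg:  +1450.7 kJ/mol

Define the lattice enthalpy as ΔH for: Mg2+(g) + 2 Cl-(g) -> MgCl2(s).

U = -2521.4 kJ/mol

ΔHf° = 1·ΔHsub + 1·(ΣIE) + 1·D(Cl2) + 2·EA + U
-641.3 = 1·(+147.1) + 1·(+2188.4) + 1·(+242.6) + 2·(-349.0) + U
U = -641.3 − (+1880.1) = -2521.4 kJ/mol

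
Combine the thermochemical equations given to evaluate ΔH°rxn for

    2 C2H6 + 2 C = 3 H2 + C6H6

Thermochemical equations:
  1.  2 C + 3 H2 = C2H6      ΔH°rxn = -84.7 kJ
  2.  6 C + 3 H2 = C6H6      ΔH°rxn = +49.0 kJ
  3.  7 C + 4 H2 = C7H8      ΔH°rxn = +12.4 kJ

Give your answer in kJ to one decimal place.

eq. 1 reversed and × 2 (C2H6 must end up as a reactant; ×2 to match 2 C2H6 in the target): (-2)·(-84.7) = +169.4 kJ
eq. 2 as written (C6H6 already on the product side): +49.0 kJ
eq. 3: not needed (C7H8 appears nowhere else).
By Hess's law, ΔH°rxn = (-2)·(-84.7) + (1)·(+49.0) = 218.4 kJ

ΔH°rxn = 218.4 kJ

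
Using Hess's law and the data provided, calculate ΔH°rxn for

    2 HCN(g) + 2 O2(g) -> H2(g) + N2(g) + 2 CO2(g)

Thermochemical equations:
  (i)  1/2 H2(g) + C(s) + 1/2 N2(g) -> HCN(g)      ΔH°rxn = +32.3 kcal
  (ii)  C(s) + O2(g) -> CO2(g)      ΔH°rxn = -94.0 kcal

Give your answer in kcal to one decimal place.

ΔH°rxn = -252.6 kcal

(i) reversed and × 2 (reverse to put HCN(g) on the reactant side; scale by 2 for the 2 HCN(g)): (-2)·(+32.3) = -64.6 kcal
(ii) × 2 (scale by 2 for the 2 CO2(g)): (2)·(-94.0) = -188.0 kcal
Summing the manipulated equations, ΔH°rxn = (-2)·(+32.3) + (2)·(-94.0) = -252.6 kcal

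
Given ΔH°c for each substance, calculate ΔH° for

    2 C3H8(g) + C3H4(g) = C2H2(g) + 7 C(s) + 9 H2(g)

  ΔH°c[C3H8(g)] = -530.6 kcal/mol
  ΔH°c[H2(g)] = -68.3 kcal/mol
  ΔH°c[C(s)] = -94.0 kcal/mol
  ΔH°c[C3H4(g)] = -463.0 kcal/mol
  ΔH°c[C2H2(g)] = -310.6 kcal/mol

ΔH° = 59.1 kcal/mol

Using ΔH = Σ nΔHc°(reactants) − Σ nΔHc°(products):
= [2·(-530.6) + 1·(-463.0)] − [1·(-310.6) + 7·(-94.0) + 9·(-68.3)]
= 59.1 kcal/mol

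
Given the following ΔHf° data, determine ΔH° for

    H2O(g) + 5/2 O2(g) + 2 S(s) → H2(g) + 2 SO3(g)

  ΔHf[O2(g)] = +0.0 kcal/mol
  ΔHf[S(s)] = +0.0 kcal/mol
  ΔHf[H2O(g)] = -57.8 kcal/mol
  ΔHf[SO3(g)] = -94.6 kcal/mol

ΔH°rxn = Σ nΔHf°(products) − Σ nΔHf°(reactants).
Products: 1·(+0.0) + 2·(-94.6) = -189.2
Reactants: 1·(-57.8) + 5/2·(+0.0) + 2·(+0.0) = -57.8
ΔH° = (-189.2) − (-57.8) = -131.4 kcal/mol

ΔH° = -131.4 kcal/mol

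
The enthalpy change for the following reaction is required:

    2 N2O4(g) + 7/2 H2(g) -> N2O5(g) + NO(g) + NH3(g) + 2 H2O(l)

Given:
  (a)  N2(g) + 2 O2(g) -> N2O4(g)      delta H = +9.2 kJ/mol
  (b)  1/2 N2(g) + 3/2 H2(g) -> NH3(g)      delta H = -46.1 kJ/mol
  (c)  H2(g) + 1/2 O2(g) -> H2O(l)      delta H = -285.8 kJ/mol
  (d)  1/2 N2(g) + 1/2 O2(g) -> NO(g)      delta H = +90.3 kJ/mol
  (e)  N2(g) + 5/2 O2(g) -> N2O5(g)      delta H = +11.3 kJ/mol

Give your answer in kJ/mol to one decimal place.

(a) reversed and × 2 (reverse to put N2O4(g) on the reactant side; scale by 2 for the 2 N2O4(g)): (-2)·(+9.2) = -18.4 kJ/mol
(b) as written (NH3(g) already on the product side): -46.1 kJ/mol
(c) × 2 (×2 to match 2 H2O(l) in the target): (2)·(-285.8) = -571.6 kJ/mol
(d) as written (NO(g) already on the product side): +90.3 kJ/mol
(e) as written (N2O5(g) already on the product side): +11.3 kJ/mol
delta H = (-18.4) + (-46.1) + (-571.6) + (+90.3) + (+11.3) = -534.5 kJ/mol

delta H = -534.5 kJ/mol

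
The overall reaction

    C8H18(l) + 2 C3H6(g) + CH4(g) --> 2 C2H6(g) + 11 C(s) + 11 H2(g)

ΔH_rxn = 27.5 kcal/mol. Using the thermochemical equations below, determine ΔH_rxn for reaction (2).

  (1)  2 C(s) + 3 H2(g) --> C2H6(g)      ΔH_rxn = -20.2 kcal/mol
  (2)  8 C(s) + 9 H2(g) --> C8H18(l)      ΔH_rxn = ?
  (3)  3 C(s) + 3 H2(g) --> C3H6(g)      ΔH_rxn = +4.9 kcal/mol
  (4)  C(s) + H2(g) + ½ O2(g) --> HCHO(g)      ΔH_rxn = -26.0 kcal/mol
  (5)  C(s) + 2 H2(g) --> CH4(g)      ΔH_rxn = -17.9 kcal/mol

ΔH_rxn = -59.8 kcal/mol

(1) × 2: (2)·(-20.2) = -40.4 kcal/mol
(2) reversed: contributes −x
(3) reversed and × 2: (-2)·(+4.9) = -9.8 kcal/mol
(4): not needed.
(5) reversed: +17.9 kcal/mol
+27.5 = (-40.4) + (-9.8) + (+17.9) − x
x = (+27.5 − (-32.3)) / (-1) = -59.8 kcal/mol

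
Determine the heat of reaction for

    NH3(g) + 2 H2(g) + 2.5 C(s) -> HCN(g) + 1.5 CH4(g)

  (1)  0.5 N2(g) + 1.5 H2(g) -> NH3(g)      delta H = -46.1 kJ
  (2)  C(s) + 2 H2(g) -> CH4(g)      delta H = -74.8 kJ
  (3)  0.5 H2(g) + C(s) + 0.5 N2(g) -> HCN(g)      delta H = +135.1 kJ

delta H = 69.0 kJ

(1) reversed: +46.1 kJ
(2) × 3/2: (3/2)·(-74.8) = -112.2 kJ
(3) as written: +135.1 kJ
delta H = (-1)·(-46.1) + (3/2)·(-74.8) + (1)·(+135.1) = 69.0 kJ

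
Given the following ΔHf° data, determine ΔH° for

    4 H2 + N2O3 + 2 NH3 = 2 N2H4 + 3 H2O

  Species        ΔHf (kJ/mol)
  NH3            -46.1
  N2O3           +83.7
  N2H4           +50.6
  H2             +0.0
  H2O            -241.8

ΔH° = -615.7 kJ/mol

Products: 2·(+50.6) + 3·(-241.8) = -624.2
Reactants: 4·(+0.0) + 1·(+83.7) + 2·(-46.1) = -8.5
ΔH° = (-624.2) − (-8.5) = -615.7 kJ/mol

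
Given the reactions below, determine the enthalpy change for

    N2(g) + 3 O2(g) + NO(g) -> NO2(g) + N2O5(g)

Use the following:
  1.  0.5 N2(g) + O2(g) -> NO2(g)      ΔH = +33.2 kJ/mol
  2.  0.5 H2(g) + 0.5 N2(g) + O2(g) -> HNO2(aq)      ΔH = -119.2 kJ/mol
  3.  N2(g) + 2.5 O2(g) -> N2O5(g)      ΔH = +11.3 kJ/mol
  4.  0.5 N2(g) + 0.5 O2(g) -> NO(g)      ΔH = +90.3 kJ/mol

eq. 1 as written: +33.2 kJ/mol
eq. 2: not needed.
eq. 3 as written: +11.3 kJ/mol
eq. 4 reversed: -90.3 kJ/mol
ΔH = (1)·(+33.2) + (1)·(+11.3) + (-1)·(+90.3) = -45.8 kJ/mol

ΔH = -45.8 kJ/mol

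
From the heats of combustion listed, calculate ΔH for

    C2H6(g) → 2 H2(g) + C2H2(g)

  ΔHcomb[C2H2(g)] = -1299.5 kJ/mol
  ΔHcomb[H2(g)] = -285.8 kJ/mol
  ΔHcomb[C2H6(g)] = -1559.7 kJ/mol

With combustion enthalpies, reactants minus products:
= [1·(-1559.7)] − [2·(-285.8) + 1·(-1299.5)]
= 311.4 kJ/mol

ΔH = 311.4 kJ/mol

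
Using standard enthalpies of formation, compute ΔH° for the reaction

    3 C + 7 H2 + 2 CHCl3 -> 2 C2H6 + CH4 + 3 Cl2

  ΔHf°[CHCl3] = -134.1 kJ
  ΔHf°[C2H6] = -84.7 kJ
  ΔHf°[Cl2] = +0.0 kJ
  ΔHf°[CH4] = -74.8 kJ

ΔH° = 24.0 kJ

Products: 2·(-84.7) + 1·(-74.8) + 3·(+0.0) = -244.2
Reactants: 3·(+0.0) + 7·(+0.0) + 2·(-134.1) = -268.2
ΔH° = (-244.2) − (-268.2) = 24.0 kJ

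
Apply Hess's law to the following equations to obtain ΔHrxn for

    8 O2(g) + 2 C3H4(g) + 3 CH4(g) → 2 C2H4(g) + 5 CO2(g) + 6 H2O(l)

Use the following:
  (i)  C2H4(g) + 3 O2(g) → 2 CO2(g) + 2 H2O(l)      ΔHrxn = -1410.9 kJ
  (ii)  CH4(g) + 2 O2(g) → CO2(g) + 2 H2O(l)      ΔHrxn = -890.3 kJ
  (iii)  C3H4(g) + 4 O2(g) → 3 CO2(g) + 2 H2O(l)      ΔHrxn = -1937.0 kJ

ΔHrxn = -3723.1 kJ

(i) reversed and × 2 (reverse to put C2H4(g) on the product side; ×2 to match 2 C2H4(g) in the target): (-2)·(-1410.9) = +2821.8 kJ
(ii) × 3 (scale by 3 for the 3 CH4(g)): (3)·(-890.3) = -2670.9 kJ
(iii) × 2 (×2 to match 2 C3H4(g) in the target): (2)·(-1937.0) = -3874.0 kJ
Combining the equations, ΔHrxn = (+2821.8) + (-2670.9) + (-3874.0) = -3723.1 kJ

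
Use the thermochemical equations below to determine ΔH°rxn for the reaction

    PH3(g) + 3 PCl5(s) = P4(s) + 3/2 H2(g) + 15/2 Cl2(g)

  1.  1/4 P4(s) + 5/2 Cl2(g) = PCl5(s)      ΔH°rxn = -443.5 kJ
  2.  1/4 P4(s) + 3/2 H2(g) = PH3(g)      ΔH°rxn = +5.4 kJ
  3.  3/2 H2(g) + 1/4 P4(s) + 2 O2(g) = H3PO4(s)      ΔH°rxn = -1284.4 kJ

eq. 1 reversed and × 3: (-3)·(-443.5) = +1330.5 kJ
eq. 2 reversed: -5.4 kJ
eq. 3: not needed.
By Hess's law, ΔH°rxn = (+1330.5) + (-5.4) = 1325.1 kJ

ΔH°rxn = 1325.1 kJ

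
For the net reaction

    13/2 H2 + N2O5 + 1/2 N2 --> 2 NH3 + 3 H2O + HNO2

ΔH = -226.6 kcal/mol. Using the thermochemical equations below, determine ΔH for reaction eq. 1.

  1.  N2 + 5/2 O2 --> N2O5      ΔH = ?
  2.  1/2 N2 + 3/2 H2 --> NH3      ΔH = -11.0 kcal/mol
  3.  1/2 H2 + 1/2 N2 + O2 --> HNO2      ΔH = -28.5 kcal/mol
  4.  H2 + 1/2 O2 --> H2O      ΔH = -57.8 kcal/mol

eq. 1 reversed: contributes −x
eq. 2 × 2: (2)·(-11.0) = -22.0 kcal/mol
eq. 3 as written: -28.5 kcal/mol
eq. 4 × 3: (3)·(-57.8) = -173.4 kcal/mol
-226.6 = (-22.0) + (-28.5) + (-173.4) − x
x = (-226.6 − (-223.9)) / (-1) = 2.7 kcal/mol

ΔH = 2.7 kcal/mol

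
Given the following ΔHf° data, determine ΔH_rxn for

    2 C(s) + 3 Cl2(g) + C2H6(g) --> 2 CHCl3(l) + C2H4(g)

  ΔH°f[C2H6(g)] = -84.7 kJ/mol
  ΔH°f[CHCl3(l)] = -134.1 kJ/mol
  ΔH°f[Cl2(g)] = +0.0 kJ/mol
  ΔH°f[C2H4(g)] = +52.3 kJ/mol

ΔH_rxn = -131.2 kJ/mol

Products: 2·(-134.1) + 1·(+52.3) = -215.9
Reactants: 2·(+0.0) + 3·(+0.0) + 1·(-84.7) = -84.7
ΔH_rxn = (-215.9) − (-84.7) = -131.2 kJ/mol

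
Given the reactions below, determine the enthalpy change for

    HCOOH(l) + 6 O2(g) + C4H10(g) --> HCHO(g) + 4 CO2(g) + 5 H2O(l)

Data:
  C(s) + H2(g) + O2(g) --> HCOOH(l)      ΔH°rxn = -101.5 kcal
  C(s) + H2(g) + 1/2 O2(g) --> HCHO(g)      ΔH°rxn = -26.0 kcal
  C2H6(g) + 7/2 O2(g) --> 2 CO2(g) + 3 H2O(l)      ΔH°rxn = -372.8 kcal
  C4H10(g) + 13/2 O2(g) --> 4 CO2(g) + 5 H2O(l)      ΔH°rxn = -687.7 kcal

equation 1 reversed (HCOOH(l) must end up as a reactant): +101.5 kcal
equation 2 as written (HCHO(g) already on the product side): -26.0 kcal
equation 3: not needed (C2H6(g) appears nowhere else).
equation 4 as written (C4H10(g) already on the reactant side): -687.7 kcal
By Hess's law, ΔH°rxn = (+101.5) + (-26.0) + (-687.7) = -612.2 kcal

ΔH°rxn = -612.2 kcal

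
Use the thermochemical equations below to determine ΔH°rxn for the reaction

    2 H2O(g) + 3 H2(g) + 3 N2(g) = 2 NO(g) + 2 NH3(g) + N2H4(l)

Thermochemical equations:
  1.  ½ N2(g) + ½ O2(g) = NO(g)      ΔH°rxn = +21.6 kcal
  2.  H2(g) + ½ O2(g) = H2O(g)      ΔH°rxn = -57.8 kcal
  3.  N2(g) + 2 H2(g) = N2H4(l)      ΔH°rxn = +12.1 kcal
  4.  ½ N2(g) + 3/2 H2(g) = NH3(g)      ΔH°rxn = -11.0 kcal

eq. 1 × 2 (×2 to match 2 NO(g) in the target): (2)·(+21.6) = +43.2 kcal
eq. 2 reversed and × 2 (reverse to put H2O(g) on the reactant side; ×2 to match 2 H2O(g) in the target): (-2)·(-57.8) = +115.6 kcal
eq. 3 as written (N2H4(l) already on the product side): +12.1 kcal
eq. 4 × 2 (×2 to match 2 NH3(g) in the target): (2)·(-11.0) = -22.0 kcal
ΔH°rxn = (+43.2) + (+115.6) + (+12.1) + (-22.0) = 148.9 kcal

ΔH°rxn = 148.9 kcal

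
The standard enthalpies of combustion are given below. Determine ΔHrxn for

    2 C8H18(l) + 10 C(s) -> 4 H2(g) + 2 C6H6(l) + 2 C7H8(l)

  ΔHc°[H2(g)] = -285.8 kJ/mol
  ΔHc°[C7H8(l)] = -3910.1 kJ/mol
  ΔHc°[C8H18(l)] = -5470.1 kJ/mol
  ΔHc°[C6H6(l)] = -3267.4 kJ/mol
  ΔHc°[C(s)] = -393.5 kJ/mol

With combustion enthalpies, reactants minus products:
= [2·(-5470.1) + 10·(-393.5)] − [4·(-285.8) + 2·(-3267.4) + 2·(-3910.1)]
= 623.0 kJ/mol

ΔHrxn = 623.0 kJ/mol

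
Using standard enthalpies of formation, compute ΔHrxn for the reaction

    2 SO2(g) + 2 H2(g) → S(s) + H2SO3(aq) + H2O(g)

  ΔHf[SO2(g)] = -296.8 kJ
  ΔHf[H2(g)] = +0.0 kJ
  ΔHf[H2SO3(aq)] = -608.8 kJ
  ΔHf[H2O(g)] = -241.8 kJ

Products: 1·(+0.0) + 1·(-608.8) + 1·(-241.8) = -850.6
Reactants: 2·(-296.8) + 2·(+0.0) = -593.6
ΔHrxn = (-850.6) − (-593.6) = -257.0 kJ

ΔHrxn = -257.0 kJ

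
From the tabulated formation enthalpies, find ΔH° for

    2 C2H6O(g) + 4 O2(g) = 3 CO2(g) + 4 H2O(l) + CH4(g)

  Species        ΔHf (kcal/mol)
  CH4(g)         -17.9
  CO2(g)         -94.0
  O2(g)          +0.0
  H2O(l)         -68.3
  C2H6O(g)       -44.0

ΔH°rxn = Σ nΔHf°(products) − Σ nΔHf°(reactants).
Products: 3·(-94.0) + 4·(-68.3) + 1·(-17.9) = -573.1
Reactants: 2·(-44.0) + 4·(+0.0) = -88.0
ΔH° = (-573.1) − (-88.0) = -485.1 kcal/mol

ΔH° = -485.1 kcal/mol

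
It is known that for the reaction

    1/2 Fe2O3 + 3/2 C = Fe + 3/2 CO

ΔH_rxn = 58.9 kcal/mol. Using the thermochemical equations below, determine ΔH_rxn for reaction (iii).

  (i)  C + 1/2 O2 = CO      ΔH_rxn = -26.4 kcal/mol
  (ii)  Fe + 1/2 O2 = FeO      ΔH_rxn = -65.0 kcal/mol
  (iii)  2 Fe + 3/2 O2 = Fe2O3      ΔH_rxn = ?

(i) × 3/2 (scale by 3/2 for the 3/2 CO): (3/2)·(-26.4) = -39.6 kcal/mol
(ii): not needed (FeO appears nowhere else).
(iii) reversed and × 1/2 (Fe2O3 must end up as a reactant; ×1/2 to match 1/2 Fe2O3 in the target): contributes −1/2·x
+58.9 = (-39.6) − 1/2·x
x = (+58.9 − (-39.6)) / (-1/2) = -197.0 kcal/mol

ΔH_rxn = -197.0 kcal/mol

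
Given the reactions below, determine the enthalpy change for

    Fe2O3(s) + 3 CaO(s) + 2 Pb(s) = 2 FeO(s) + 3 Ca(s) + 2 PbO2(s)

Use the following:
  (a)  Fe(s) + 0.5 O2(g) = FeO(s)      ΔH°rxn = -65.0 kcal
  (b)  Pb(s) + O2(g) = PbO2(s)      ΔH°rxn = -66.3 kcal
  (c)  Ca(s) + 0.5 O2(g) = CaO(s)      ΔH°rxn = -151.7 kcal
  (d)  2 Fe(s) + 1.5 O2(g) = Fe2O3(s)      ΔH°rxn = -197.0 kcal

(a) × 2 (×2 to match 2 FeO(s) in the target): (2)·(-65.0) = -130.0 kcal
(b) × 2 (scale by 2 for the 2 PbO2(s)): (2)·(-66.3) = -132.6 kcal
(c) reversed and × 3 (CaO(s) must end up as a reactant; ×3 to match 3 CaO(s) in the target): (-3)·(-151.7) = +455.1 kcal
(d) reversed (reverse to put Fe2O3(s) on the reactant side): +197.0 kcal
By Hess's law, ΔH°rxn = (2)·(-65.0) + (2)·(-66.3) + (-3)·(-151.7) + (-1)·(-197.0) = 389.5 kcal

ΔH°rxn = 389.5 kcal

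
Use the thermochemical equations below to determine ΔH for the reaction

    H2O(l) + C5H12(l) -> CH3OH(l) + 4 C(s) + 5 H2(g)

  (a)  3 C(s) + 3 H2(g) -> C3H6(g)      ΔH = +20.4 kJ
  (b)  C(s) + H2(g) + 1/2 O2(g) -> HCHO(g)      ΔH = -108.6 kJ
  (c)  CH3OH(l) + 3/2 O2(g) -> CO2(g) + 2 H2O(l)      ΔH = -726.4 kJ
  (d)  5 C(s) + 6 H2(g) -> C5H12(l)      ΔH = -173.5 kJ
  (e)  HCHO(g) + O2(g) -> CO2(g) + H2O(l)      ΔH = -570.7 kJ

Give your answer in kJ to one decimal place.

ΔH = 220.6 kJ

(a): not needed (C3H6(g) appears nowhere else).
(b) as written: -108.6 kJ
(c) reversed (reverse to put CH3OH(l) on the product side): +726.4 kJ
(d) reversed (reverse to put C5H12(l) on the reactant side): +173.5 kJ
(e) as written: -570.7 kJ
Combining the equations, ΔH = (1)·(-108.6) + (-1)·(-726.4) + (-1)·(-173.5) + (1)·(-570.7) = 220.6 kJ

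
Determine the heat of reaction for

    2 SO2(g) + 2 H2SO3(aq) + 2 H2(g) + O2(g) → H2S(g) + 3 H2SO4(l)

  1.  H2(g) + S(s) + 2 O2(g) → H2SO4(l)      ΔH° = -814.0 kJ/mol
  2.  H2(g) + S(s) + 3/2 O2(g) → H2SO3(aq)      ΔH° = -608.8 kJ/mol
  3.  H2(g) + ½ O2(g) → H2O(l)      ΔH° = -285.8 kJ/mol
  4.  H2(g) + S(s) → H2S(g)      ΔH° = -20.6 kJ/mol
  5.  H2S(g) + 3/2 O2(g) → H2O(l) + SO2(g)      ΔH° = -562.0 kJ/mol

ΔH° = -651.4 kJ/mol

eq. 1 × 3 (scale by 3 for the 3 H2SO4(l)): (3)·(-814.0) = -2442.0 kJ/mol
eq. 2 reversed and × 2 (H2SO3(aq) must end up as a reactant; ×2 to match 2 H2SO3(aq) in the target): (-2)·(-608.8) = +1217.6 kJ/mol
eq. 3 × 2: (2)·(-285.8) = -571.6 kJ/mol
eq. 4 reversed: +20.6 kJ/mol
eq. 5 reversed and × 2 (SO2(g) must end up as a reactant; ×2 to match 2 SO2(g) in the target): (-2)·(-562.0) = +1124.0 kJ/mol
ΔH° = (-2442.0) + (+1217.6) + (-571.6) + (+20.6) + (+1124.0) = -651.4 kJ/mol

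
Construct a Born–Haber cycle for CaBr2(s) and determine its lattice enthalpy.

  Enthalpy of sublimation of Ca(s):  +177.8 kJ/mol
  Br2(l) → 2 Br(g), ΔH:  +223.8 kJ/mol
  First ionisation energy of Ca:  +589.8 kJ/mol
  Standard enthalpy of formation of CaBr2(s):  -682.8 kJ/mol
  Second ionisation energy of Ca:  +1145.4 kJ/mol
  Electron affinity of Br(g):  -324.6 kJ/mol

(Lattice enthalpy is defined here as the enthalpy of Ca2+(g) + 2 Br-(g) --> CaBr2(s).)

U = -2170.4 kJ/mol

ΔHf° = 1·ΔHsub + 1·(ΣIE) + 1·D(Br2) + 2·EA + U
-682.8 = 1·(+177.8) + 1·(+1735.2) + 1·(+223.8) + 2·(-324.6) + U
U = -682.8 − (+1487.6) = -2170.4 kJ/mol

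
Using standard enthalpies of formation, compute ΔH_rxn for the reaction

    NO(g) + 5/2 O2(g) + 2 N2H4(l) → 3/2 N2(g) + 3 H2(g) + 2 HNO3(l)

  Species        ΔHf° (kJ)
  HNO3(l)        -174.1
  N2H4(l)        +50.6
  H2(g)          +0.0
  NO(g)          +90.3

ΔH_rxn = -539.7 kJ

ΔH°rxn = Σ nΔHf°(products) − Σ nΔHf°(reactants).
Products: 3/2·(+0.0) + 3·(+0.0) + 2·(-174.1) = -348.2
Reactants: 1·(+90.3) + 5/2·(+0.0) + 2·(+50.6) = +191.5
ΔH_rxn = (-348.2) − (+191.5) = -539.7 kJ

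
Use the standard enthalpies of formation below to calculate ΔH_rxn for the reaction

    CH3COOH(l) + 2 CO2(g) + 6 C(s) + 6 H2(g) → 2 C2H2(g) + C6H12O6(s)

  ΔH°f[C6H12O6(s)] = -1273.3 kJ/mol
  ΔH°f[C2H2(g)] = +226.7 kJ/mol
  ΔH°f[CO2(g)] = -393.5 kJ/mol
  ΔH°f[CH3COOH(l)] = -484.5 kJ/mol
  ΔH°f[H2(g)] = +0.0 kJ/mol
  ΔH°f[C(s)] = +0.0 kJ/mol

ΔH°rxn = Σ nΔHf°(products) − Σ nΔHf°(reactants).
Products: 2·(+226.7) + 1·(-1273.3) = -819.9
Reactants: 1·(-484.5) + 2·(-393.5) + 6·(+0.0) + 6·(+0.0) = -1271.5
ΔH_rxn = (-819.9) − (-1271.5) = 451.6 kJ/mol

ΔH_rxn = 451.6 kJ/mol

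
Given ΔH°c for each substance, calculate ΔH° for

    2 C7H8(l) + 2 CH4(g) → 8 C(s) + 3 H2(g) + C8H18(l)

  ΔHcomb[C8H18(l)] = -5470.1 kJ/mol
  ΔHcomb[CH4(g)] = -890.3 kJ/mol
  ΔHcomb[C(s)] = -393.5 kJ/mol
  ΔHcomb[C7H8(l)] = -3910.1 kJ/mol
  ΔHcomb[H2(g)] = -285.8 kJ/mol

ΔH° = -125.3 kJ/mol

With combustion enthalpies, reactants minus products:
= [2·(-3910.1) + 2·(-890.3)] − [8·(-393.5) + 3·(-285.8) + 1·(-5470.1)]
= -125.3 kJ/mol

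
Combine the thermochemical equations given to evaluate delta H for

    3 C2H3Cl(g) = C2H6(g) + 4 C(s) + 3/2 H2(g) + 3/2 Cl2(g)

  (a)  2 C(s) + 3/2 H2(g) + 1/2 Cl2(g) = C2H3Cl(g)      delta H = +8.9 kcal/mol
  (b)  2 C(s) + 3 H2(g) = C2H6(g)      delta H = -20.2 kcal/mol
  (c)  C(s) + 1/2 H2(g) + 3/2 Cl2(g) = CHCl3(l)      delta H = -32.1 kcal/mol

(a) reversed and × 3 (reverse to put C2H3Cl(g) on the reactant side; ×3 to match 3 C2H3Cl(g) in the target): (-3)·(+8.9) = -26.7 kcal/mol
(b) as written (C2H6(g) already on the product side): -20.2 kcal/mol
(c): not needed (CHCl3(l) appears nowhere else).
delta H = (-3)·(+8.9) + (1)·(-20.2) = -46.9 kcal/mol

delta H = -46.9 kcal/mol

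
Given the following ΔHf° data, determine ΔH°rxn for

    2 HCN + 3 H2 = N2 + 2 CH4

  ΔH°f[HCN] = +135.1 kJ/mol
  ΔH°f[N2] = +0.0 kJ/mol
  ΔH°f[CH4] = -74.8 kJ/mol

Products: 1·(+0.0) + 2·(-74.8) = -149.6
Reactants: 2·(+135.1) + 3·(+0.0) = +270.2
ΔH°rxn = (-149.6) − (+270.2) = -419.8 kJ/mol

ΔH°rxn = -419.8 kJ/mol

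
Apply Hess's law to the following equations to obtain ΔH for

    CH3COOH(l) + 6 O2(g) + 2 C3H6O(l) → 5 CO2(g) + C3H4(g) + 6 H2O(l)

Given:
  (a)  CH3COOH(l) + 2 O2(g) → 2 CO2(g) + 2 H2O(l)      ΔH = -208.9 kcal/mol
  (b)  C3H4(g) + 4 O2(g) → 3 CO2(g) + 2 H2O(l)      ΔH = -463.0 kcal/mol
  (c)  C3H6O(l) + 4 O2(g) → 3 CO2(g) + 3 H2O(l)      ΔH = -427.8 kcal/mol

ΔH = -601.5 kcal/mol

(a) as written (CH3COOH(l) already on the reactant side): -208.9 kcal/mol
(b) reversed (reverse to put C3H4(g) on the product side): +463.0 kcal/mol
(c) × 2 (scale by 2 for the 2 C3H6O(l)): (2)·(-427.8) = -855.6 kcal/mol
Combining the equations, ΔH = (1)·(-208.9) + (-1)·(-463.0) + (2)·(-427.8) = -601.5 kcal/mol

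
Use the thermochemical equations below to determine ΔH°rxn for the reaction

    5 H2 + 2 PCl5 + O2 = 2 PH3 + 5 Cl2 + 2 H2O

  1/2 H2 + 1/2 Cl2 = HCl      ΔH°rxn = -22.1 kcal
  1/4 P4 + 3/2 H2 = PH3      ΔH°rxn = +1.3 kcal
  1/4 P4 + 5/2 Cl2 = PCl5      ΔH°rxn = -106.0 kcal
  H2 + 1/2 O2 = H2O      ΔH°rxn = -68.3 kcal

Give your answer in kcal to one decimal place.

ΔH°rxn = 78.0 kcal

equation 1: not needed (HCl appears nowhere else).
equation 2 × 2 (scale by 2 for the 2 PH3): (2)·(+1.3) = +2.6 kcal
equation 3 reversed and × 2 (PCl5 must end up as a reactant; scale by 2 for the 2 PCl5): (-2)·(-106.0) = +212.0 kcal
equation 4 × 2 (scale by 2 for the 2 H2O): (2)·(-68.3) = -136.6 kcal
Since enthalpy is a state function, ΔH°rxn = (+2.6) + (+212.0) + (-136.6) = 78.0 kcal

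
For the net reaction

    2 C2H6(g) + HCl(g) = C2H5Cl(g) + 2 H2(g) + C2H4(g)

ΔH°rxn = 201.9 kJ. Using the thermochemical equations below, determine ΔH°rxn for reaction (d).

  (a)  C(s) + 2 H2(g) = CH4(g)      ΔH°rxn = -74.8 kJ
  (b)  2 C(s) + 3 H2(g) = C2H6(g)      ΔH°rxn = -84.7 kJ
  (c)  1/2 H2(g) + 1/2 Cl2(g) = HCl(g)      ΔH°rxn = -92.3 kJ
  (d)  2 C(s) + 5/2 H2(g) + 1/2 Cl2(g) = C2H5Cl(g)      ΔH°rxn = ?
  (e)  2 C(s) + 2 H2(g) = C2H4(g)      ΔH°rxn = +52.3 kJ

ΔH°rxn = -112.1 kJ

(a): not needed (CH4(g) appears nowhere else).
(b) reversed and × 2 (C2H6(g) must end up as a reactant; scale by 2 for the 2 C2H6(g)): (-2)·(-84.7) = +169.4 kJ
(c) reversed (reverse to put HCl(g) on the reactant side): +92.3 kJ
(d) as written (C2H5Cl(g) already on the product side): contributes x
(e) as written (C2H4(g) already on the product side): +52.3 kJ
+201.9 = (+169.4) + (+92.3) + (+52.3) + x
x = (+201.9 − (+314.0)) / (1) = -112.1 kJ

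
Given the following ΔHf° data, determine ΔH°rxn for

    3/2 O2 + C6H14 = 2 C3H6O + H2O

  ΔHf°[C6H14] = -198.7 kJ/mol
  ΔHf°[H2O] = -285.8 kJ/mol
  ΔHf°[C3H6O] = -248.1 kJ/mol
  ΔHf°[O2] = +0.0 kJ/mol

Products: 2·(-248.1) + 1·(-285.8) = -782.0
Reactants: 3/2·(+0.0) + 1·(-198.7) = -198.7
ΔH°rxn = (-782.0) − (-198.7) = -583.3 kJ/mol

ΔH°rxn = -583.3 kJ/mol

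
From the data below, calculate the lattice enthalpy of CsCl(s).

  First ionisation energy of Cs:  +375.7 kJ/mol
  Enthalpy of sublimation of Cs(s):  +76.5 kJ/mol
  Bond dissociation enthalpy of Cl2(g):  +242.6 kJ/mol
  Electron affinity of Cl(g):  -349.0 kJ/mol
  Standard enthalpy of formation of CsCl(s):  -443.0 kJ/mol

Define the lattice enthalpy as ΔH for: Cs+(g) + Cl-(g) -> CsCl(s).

U = -667.5 kJ/mol

ΔHf° = 1·ΔHsub + 1·(ΣIE) + 1/2·D(Cl2) + 1·EA + U
-443.0 = 1·(+76.5) + 1·(+375.7) + 1/2·(+242.6) + 1·(-349.0) + U
U = -443.0 − (+224.5) = -667.5 kJ/mol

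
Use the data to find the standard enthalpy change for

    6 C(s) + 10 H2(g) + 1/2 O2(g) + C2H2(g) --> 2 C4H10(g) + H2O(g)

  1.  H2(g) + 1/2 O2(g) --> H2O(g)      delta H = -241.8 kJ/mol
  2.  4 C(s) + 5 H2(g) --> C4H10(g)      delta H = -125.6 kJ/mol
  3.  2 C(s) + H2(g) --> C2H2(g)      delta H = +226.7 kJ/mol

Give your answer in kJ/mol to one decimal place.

eq. 1 as written: -241.8 kJ/mol
eq. 2 × 2: (2)·(-125.6) = -251.2 kJ/mol
eq. 3 reversed: -226.7 kJ/mol
Since enthalpy is a state function, delta H = (-241.8) + (-251.2) + (-226.7) = -719.7 kJ/mol

delta H = -719.7 kJ/mol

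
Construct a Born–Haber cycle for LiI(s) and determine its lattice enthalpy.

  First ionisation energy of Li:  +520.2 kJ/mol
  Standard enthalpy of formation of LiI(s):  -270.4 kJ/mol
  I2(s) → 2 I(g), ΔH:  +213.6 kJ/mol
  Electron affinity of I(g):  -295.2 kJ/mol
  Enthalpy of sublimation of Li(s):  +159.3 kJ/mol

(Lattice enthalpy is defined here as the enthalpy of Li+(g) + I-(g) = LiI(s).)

ΔHf° = 1·ΔHsub + 1·(ΣIE) + 1/2·D(I2) + 1·EA + U
-270.4 = 1·(+159.3) + 1·(+520.2) + 1/2·(+213.6) + 1·(-295.2) + U
U = -270.4 − (+491.1) = -761.5 kJ/mol

U = -761.5 kJ/mol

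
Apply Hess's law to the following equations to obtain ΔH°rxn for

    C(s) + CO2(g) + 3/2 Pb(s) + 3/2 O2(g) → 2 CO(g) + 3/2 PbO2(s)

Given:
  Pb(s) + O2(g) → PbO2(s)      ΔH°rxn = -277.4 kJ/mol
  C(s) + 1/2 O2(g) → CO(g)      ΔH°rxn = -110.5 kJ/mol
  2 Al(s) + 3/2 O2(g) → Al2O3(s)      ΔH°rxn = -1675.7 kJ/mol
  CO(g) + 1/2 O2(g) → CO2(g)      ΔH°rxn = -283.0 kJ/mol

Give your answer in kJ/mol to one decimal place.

ΔH°rxn = -243.6 kJ/mol

equation 1 × 3/2: (3/2)·(-277.4) = -416.1 kJ/mol
equation 2 as written: -110.5 kJ/mol
equation 3: not needed.
equation 4 reversed: +283.0 kJ/mol
ΔH°rxn = (-416.1) + (-110.5) + (+283.0) = -243.6 kJ/mol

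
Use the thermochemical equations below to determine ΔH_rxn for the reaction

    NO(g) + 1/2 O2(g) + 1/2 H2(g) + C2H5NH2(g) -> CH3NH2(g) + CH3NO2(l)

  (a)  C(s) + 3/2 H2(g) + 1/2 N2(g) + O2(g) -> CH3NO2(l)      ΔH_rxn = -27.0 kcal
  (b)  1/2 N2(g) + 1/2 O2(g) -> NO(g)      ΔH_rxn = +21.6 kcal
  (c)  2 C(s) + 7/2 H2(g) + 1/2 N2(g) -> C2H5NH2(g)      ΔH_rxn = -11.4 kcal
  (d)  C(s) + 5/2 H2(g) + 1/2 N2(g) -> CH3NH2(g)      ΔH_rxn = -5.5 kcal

(a) as written (CH3NO2(l) already on the product side): -27.0 kcal
(b) reversed (reverse to put NO(g) on the reactant side): -21.6 kcal
(c) reversed (reverse to put C2H5NH2(g) on the reactant side): +11.4 kcal
(d) as written (CH3NH2(g) already on the product side): -5.5 kcal
By Hess's law, ΔH_rxn = (1)·(-27.0) + (-1)·(+21.6) + (-1)·(-11.4) + (1)·(-5.5) = -42.7 kcal

ΔH_rxn = -42.7 kcal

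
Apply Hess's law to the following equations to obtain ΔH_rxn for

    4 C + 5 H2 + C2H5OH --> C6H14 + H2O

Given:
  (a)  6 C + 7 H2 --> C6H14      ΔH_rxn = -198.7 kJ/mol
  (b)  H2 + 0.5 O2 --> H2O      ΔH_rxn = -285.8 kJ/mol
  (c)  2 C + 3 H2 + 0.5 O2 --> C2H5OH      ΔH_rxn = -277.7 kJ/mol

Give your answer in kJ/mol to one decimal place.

(a) as written: -198.7 kJ/mol
(b) as written: -285.8 kJ/mol
(c) reversed: +277.7 kJ/mol
Since enthalpy is a state function, ΔH_rxn = (1)·(-198.7) + (1)·(-285.8) + (-1)·(-277.7) = -206.8 kJ/mol

ΔH_rxn = -206.8 kJ/mol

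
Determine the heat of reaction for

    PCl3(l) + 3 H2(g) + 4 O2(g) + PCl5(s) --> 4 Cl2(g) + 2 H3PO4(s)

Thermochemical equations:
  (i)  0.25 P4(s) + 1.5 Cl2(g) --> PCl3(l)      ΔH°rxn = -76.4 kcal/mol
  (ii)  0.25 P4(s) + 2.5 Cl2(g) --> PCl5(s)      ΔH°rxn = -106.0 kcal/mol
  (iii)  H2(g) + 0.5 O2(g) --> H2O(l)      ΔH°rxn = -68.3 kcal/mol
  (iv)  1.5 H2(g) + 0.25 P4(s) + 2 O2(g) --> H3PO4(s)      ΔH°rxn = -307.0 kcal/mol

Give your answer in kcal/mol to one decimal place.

ΔH°rxn = -431.6 kcal/mol

(i) reversed (reverse to put PCl3(l) on the reactant side): +76.4 kcal/mol
(ii) reversed (PCl5(s) must end up as a reactant): +106.0 kcal/mol
(iii): not needed (H2O(l) appears nowhere else).
(iv) × 2 (scale by 2 for the 2 H3PO4(s)): (2)·(-307.0) = -614.0 kcal/mol
Summing the manipulated equations, ΔH°rxn = (+76.4) + (+106.0) + (-614.0) = -431.6 kcal/mol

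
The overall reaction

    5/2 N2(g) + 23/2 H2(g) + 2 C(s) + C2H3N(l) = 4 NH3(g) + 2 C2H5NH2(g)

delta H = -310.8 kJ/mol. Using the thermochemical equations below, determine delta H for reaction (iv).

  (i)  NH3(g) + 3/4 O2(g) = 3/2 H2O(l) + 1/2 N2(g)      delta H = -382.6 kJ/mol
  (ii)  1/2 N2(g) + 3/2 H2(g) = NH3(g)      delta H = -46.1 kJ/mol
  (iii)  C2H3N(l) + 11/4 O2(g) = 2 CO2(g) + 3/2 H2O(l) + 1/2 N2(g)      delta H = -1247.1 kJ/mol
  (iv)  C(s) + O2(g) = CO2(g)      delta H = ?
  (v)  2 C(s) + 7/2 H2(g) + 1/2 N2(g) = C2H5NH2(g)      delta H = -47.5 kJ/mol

(i) reversed: +382.6 kJ/mol
(ii) × 3: (3)·(-46.1) = -138.3 kJ/mol
(iii) as written: -1247.1 kJ/mol
(iv) reversed and × 2: contributes −2·x
(v) × 2: (2)·(-47.5) = -95.0 kJ/mol
-310.8 = (+382.6) + (-138.3) + (-1247.1) + (-95.0) − 2·x
x = (-310.8 − (-1097.8)) / (-2) = -393.5 kJ/mol

delta H = -393.5 kJ/mol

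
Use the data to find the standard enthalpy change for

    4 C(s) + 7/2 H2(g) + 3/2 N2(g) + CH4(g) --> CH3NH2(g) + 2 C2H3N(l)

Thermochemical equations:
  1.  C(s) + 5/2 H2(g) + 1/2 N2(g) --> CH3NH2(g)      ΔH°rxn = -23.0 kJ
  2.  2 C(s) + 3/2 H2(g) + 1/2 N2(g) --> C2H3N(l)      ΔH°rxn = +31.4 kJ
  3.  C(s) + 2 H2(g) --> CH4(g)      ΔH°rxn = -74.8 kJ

eq. 1 as written: -23.0 kJ
eq. 2 × 2: (2)·(+31.4) = +62.8 kJ
eq. 3 reversed: +74.8 kJ
Combining the equations, ΔH°rxn = (-23.0) + (+62.8) + (+74.8) = 114.6 kJ

ΔH°rxn = 114.6 kJ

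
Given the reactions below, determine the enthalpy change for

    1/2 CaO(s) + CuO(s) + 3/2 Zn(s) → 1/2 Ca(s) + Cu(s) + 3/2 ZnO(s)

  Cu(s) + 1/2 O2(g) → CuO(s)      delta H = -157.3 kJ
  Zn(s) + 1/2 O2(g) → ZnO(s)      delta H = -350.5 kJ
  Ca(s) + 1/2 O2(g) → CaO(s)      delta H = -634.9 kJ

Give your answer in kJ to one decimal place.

delta H = -51.0 kJ

equation 1 reversed: +157.3 kJ
equation 2 × 3/2: (3/2)·(-350.5) = -525.75 kJ
equation 3 reversed and × 1/2: (-1/2)·(-634.9) = +317.45 kJ
Summing the manipulated equations, delta H = (-1)·(-157.3) + (3/2)·(-350.5) + (-1/2)·(-634.9) = -51.0 kJ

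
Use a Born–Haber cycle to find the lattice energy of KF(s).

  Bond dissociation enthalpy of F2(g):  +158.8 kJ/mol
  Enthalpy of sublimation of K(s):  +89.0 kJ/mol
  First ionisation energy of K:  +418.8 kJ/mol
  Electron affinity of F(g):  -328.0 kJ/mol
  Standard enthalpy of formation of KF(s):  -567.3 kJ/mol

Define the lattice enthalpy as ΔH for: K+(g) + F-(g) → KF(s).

ΔHf° = 1·ΔHsub + 1·(ΣIE) + 1/2·D(F2) + 1·EA + U
-567.3 = 1·(+89.0) + 1·(+418.8) + 1/2·(+158.8) + 1·(-328.0) + U
U = -567.3 − (+259.2) = -826.5 kJ/mol

U = -826.5 kJ/mol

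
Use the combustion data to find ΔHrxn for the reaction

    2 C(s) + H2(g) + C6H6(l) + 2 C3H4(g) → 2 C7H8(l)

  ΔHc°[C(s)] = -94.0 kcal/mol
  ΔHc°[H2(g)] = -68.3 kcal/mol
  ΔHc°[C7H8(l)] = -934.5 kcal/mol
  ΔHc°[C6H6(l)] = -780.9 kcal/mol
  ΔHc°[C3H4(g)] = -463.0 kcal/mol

Using ΔH = Σ nΔHc°(reactants) − Σ nΔHc°(products):
= [2·(-94.0) + 1·(-68.3) + 1·(-780.9) + 2·(-463.0)] − [2·(-934.5)]
= -94.2 kcal/mol

ΔHrxn = -94.2 kcal/mol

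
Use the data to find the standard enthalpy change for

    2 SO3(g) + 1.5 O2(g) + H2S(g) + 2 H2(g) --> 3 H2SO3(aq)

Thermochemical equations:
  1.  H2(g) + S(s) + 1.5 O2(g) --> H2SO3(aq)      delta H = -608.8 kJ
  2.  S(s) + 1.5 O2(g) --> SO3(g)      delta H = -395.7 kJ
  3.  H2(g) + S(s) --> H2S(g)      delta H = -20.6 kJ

delta H = -1014.4 kJ

eq. 1 × 3 (scale by 3 for the 3 H2SO3(aq)): (3)·(-608.8) = -1826.4 kJ
eq. 2 reversed and × 2 (SO3(g) must end up as a reactant; ×2 to match 2 SO3(g) in the target): (-2)·(-395.7) = +791.4 kJ
eq. 3 reversed (H2S(g) must end up as a reactant): +20.6 kJ
By Hess's law, delta H = (3)·(-608.8) + (-2)·(-395.7) + (-1)·(-20.6) = -1014.4 kJ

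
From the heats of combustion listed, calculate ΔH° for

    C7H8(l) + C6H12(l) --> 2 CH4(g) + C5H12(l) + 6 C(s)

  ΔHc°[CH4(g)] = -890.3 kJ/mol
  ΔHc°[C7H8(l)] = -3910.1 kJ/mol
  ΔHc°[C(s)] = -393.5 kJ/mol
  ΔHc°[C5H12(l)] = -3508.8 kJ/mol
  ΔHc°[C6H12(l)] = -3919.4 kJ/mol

With combustion enthalpies, reactants minus products:
= [1·(-3910.1) + 1·(-3919.4)] − [2·(-890.3) + 1·(-3508.8) + 6·(-393.5)]
= -179.1 kJ/mol

ΔH° = -179.1 kJ/mol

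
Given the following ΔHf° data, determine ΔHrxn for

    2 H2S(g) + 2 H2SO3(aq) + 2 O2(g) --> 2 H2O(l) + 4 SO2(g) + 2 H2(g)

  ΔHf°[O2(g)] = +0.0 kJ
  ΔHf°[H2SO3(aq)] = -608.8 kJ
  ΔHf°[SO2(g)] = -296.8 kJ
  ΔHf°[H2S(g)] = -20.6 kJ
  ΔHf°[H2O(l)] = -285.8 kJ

ΔHrxn = -500.0 kJ

Products: 2·(-285.8) + 4·(-296.8) + 2·(+0.0) = -1758.8
Reactants: 2·(-20.6) + 2·(-608.8) + 2·(+0.0) = -1258.8
ΔHrxn = (-1758.8) − (-1258.8) = -500.0 kJ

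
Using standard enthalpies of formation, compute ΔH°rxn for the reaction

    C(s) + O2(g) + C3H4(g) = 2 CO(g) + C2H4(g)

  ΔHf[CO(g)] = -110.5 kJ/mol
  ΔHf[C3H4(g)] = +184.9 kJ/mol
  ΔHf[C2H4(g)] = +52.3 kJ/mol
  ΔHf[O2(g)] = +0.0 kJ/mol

ΔH°rxn = -353.6 kJ/mol

Products: 2·(-110.5) + 1·(+52.3) = -168.7
Reactants: 1·(+0.0) + 1·(+0.0) + 1·(+184.9) = +184.9
ΔH°rxn = (-168.7) − (+184.9) = -353.6 kJ/mol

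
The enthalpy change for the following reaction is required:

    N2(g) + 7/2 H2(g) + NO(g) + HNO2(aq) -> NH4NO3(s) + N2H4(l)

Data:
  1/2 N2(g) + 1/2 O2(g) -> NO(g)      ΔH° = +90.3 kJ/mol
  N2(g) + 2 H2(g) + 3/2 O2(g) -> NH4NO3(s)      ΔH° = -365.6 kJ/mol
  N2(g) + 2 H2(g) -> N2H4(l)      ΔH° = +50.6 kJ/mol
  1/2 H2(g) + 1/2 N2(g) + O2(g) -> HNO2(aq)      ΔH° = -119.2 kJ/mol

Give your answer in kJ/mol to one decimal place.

ΔH° = -286.1 kJ/mol

equation 1 reversed (reverse to put NO(g) on the reactant side): -90.3 kJ/mol
equation 2 as written (NH4NO3(s) already on the product side): -365.6 kJ/mol
equation 3 as written (N2H4(l) already on the product side): +50.6 kJ/mol
equation 4 reversed (reverse to put HNO2(aq) on the reactant side): +119.2 kJ/mol
Since enthalpy is a state function, ΔH° = (-1)·(+90.3) + (1)·(-365.6) + (1)·(+50.6) + (-1)·(-119.2) = -286.1 kJ/mol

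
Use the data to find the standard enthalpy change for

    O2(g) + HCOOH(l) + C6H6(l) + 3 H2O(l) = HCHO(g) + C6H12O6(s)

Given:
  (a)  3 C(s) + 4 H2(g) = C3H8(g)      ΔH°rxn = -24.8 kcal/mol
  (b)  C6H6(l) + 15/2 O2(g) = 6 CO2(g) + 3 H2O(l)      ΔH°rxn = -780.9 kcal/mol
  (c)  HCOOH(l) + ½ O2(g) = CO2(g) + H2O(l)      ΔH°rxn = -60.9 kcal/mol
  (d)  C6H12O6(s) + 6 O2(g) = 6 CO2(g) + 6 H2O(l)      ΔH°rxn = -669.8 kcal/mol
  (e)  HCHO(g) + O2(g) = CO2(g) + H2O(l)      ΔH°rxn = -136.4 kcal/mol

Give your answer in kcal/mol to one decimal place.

ΔH°rxn = -35.6 kcal/mol

(a): not needed (H2(g) appears nowhere else).
(b) as written (C6H6(l) already on the reactant side): -780.9 kcal/mol
(c) as written (HCOOH(l) already on the reactant side): -60.9 kcal/mol
(d) reversed (reverse to put C6H12O6(s) on the product side): +669.8 kcal/mol
(e) reversed (reverse to put HCHO(g) on the product side): +136.4 kcal/mol
ΔH°rxn = (-780.9) + (-60.9) + (+669.8) + (+136.4) = -35.6 kcal/mol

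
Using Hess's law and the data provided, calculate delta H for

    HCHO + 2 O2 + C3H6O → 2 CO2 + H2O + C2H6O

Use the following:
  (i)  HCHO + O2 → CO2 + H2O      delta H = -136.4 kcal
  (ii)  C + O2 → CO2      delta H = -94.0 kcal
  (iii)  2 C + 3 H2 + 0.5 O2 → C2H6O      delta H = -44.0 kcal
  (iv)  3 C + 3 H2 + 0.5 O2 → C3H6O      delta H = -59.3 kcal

delta H = -215.1 kcal

(i) as written: -136.4 kcal
(ii) as written: -94.0 kcal
(iii) as written: -44.0 kcal
(iv) reversed: +59.3 kcal
delta H = (-136.4) + (-94.0) + (-44.0) + (+59.3) = -215.1 kcal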